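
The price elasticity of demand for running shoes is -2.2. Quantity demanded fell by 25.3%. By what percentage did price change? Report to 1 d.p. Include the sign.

11.5%

%ΔP ≈ %ΔQ / ε = (-25.3%)/(-2.2) = 11.50%.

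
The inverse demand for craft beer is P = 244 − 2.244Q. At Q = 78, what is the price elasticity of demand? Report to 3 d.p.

At Q = 78, P = 244 − 2.244(78) = 68.97.
dP/dQ = −2.244, so dQ/dP = 1/(−2.244) = -0.446.
ε = (dQ/dP)(P/Q) = (-0.446)(68.97/78).

-0.394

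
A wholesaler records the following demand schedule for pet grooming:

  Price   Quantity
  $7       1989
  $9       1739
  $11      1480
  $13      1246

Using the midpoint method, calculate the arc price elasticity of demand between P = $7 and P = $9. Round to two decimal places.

-0.54

At P = 7, Q = 1989; at P = 9, Q = 1739.
ΔQ = -250, ΔP = 2. Midpoints: P̄ = 8.00, Q̄ = 1864.0.
ε = (ΔQ/ΔP)(P̄/Q̄) = (-250/2)(8.00/1864.0).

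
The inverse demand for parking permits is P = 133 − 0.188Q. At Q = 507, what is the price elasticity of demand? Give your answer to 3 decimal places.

-0.395

At Q = 507, P = 133 − 0.188(507) = 37.68.
dP/dQ = −0.188, so dQ/dP = 1/(−0.188) = -5.319.
ε = (dQ/dP)(P/Q) = (-5.319)(37.68/507).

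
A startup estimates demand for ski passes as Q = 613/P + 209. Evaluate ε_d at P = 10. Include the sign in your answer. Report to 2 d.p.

-0.23

At P = 10, Q = 270.300.
dQ/dP = −613/P² = -6.130.
ε = (dQ/dP)(P/Q) = (-6.130)(10/270.300).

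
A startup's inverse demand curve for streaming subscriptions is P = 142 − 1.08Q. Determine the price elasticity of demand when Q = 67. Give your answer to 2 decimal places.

At Q = 67, P = 142 − 1.08(67) = 69.64.
dP/dQ = −1.08, so dQ/dP = 1/(−1.08) = -0.926.
ε = (dQ/dP)(P/Q) = (-0.926)(69.64/67).

-0.96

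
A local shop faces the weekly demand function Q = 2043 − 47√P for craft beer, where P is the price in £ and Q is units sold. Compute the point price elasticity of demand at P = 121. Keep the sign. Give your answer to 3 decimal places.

At P = 121, Q = 1526.
dQ/dP = −47/(2√P) = -2.136.
ε = (dQ/dP)(P/Q) = (-2.136)(121/1526).

-0.169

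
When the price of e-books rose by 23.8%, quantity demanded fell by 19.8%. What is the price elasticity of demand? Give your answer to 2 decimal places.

ε = %ΔQ / %ΔP = (-19.8)/(23.8) = -0.832.

-0.83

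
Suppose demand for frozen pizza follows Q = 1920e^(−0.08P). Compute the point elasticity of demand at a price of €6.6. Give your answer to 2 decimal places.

-0.53

At P = 6.6, Q = 1132.384.
dQ/dP = −0.08·1920e^(−0.08P) = −0.08Q = -90.591.
ε = (dQ/dP)(P/Q) = (-90.591)(6.6/1132.384).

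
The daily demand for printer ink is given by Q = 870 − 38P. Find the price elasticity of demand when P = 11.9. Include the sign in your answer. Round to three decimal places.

At P = 11.9, Q = 417.800.
dQ/dP = −38.
ε = (dQ/dP)(P/Q) = (-38)(11.9/417.800).
|ε| > 1, so demand is elastic at this price.

-1.082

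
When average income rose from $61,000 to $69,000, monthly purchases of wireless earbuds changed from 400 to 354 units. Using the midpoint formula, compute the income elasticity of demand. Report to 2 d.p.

-0.99

ΔQ = -46, ΔI = 8000. Midpoints: Ī = 65,000, Q̄ = 377.0.
ε_I = (ΔQ/ΔI)(Ī/Q̄) = (-46/8000)(65000/377.0).
ε_I < 0, so the good is inferior.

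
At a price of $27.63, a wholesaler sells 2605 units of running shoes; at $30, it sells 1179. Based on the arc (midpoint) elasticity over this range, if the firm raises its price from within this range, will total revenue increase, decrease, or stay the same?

Arc ε = (-1426/2.37)(28.81/1892.0) ≈ -9.164.
|ε| = 9.16 > 1, so demand is elastic. A price rise therefore reduces total revenue.

decrease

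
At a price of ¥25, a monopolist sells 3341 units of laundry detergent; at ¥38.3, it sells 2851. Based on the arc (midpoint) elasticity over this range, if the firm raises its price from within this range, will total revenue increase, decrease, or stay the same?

increase

Arc ε = (-490/13.3)(31.65/3096.0) ≈ -0.377.
|ε| = 0.38 < 1, so demand is inelastic. A price rise therefore raises total revenue.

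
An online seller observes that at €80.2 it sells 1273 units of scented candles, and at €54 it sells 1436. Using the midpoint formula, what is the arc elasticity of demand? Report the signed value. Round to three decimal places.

ΔQ = 1436 − 1273 = 163; ΔP = 54 − 80.2 = -26.2.
Midpoints: P̄ = 67.10, Q̄ = 1354.5.
ε = (ΔQ/ΔP)(P̄/Q̄) = (163/-26.2)(67.10/1354.5).

-0.308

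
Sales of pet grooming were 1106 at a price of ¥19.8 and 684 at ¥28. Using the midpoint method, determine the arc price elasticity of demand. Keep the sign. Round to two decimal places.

-1.37

ΔQ = 684 − 1106 = -422; ΔP = 28 − 19.8 = 8.2.
Midpoints: P̄ = 23.90, Q̄ = 895.0.
ε = (ΔQ/ΔP)(P̄/Q̄) = (-422/8.2)(23.90/895.0).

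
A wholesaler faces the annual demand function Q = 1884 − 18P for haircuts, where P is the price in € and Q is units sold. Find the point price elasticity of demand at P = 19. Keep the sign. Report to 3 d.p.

At P = 19, Q = 1542.
dQ/dP = −18.
ε = (dQ/dP)(P/Q) = (-18)(19/1542).

-0.222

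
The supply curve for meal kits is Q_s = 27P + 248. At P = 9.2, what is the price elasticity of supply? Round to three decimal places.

At P = 9.2, Q_s = 496.40.
dQ_s/dP = 27.
ε_s = (dQ_s/dP)(P/Q_s) = (27)(9.2/496.40).

0.500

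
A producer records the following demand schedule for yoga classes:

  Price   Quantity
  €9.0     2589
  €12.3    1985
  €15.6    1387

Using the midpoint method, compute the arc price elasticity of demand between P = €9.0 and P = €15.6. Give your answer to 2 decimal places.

At P = 9.0, Q = 2589; at P = 15.6, Q = 1387.
ΔQ = -1202, ΔP = 6.6. Midpoints: P̄ = 12.30, Q̄ = 1988.0.
ε = (ΔQ/ΔP)(P̄/Q̄) = (-1202/6.6)(12.30/1988.0).

-1.13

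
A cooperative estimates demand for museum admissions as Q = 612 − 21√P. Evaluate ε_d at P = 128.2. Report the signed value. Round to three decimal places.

At P = 128.2, Q = 374.227.
dQ/dP = −21/(2√P) = -0.927.
ε = (dQ/dP)(P/Q) = (-0.927)(128.2/374.227).

-0.318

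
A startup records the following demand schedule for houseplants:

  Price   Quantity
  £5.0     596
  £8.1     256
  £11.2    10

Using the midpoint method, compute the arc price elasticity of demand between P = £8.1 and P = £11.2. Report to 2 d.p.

-5.76

At P = 8.1, Q = 256; at P = 11.2, Q = 10.
ΔQ = -246, ΔP = 3.1. Midpoints: P̄ = 9.65, Q̄ = 133.0.
ε = (ΔQ/ΔP)(P̄/Q̄) = (-246/3.1)(9.65/133.0).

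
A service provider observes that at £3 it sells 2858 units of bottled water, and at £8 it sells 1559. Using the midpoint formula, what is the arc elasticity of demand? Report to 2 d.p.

-0.65

ΔQ = 1559 − 2858 = -1299; ΔP = 8 − 3 = 5.
Midpoints: P̄ = 5.50, Q̄ = 2208.5.
ε = (ΔQ/ΔP)(P̄/Q̄) = (-1299/5)(5.50/2208.5).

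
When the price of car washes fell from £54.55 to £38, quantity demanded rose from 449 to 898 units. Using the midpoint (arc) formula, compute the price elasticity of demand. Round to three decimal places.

-1.864

ΔQ = 898 − 449 = 449; ΔP = 38 − 54.55 = -16.55.
Midpoints: P̄ = 46.27, Q̄ = 673.5.
ε = (ΔQ/ΔP)(P̄/Q̄) = (449/-16.55)(46.27/673.5).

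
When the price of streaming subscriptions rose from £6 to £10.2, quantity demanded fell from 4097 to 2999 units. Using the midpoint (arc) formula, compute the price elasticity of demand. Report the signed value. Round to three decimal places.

-0.597

ΔQ = 2999 − 4097 = -1098; ΔP = 10.2 − 6 = 4.2.
Midpoints: P̄ = 8.10, Q̄ = 3548.0.
ε = (ΔQ/ΔP)(P̄/Q̄) = (-1098/4.2)(8.10/3548.0).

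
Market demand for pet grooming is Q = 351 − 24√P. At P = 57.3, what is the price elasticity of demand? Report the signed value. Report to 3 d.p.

-0.536

At P = 57.3, Q = 169.328.
dQ/dP = −24/(2√P) = -1.585.
ε = (dQ/dP)(P/Q) = (-1.585)(57.3/169.328).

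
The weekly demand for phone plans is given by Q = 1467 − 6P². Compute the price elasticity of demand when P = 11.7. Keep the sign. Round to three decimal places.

-2.544

At P = 11.7, Q = 645.660.
dQ/dP = −12P = -140.400.
ε = (dQ/dP)(P/Q) = (-140.400)(11.7/645.660).
|ε| > 1, so demand is elastic at this price.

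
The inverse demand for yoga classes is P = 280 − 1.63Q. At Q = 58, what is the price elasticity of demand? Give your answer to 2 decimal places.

-1.96

At Q = 58, P = 280 − 1.63(58) = 185.46.
dP/dQ = −1.63, so dQ/dP = 1/(−1.63) = -0.613.
ε = (dQ/dP)(P/Q) = (-0.613)(185.46/58).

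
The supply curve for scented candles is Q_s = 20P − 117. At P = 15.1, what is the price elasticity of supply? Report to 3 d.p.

At P = 15.1, Q_s = 185.
dQ_s/dP = 20.
ε_s = (dQ_s/dP)(P/Q_s) = (20)(15.1/185).

1.632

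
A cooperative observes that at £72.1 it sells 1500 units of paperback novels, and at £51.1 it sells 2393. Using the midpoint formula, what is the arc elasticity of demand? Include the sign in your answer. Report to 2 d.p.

ΔQ = 2393 − 1500 = 893; ΔP = 51.1 − 72.1 = -21.0.
Midpoints: P̄ = 61.60, Q̄ = 1946.5.
ε = (ΔQ/ΔP)(P̄/Q̄) = (893/-21.0)(61.60/1946.5).

-1.35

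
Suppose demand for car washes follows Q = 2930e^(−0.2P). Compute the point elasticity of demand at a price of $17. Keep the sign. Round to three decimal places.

-3.400

At P = 17, Q = 97.784.
dQ/dP = −0.2·2930e^(−0.2P) = −0.2Q = -19.557.
ε = (dQ/dP)(P/Q) = (-19.557)(17/97.784).
|ε| > 1, so demand is elastic at this price.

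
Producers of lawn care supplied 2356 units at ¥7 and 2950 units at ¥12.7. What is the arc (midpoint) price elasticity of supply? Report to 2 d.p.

0.39

ΔQ = 2950 − 2356 = 594; ΔP = 12.7 − 7 = 5.7.
Midpoints: P̄ = 9.85, Q̄ = 2653.0.
ε_s = (ΔQ/ΔP)(P̄/Q̄) = (594/5.7)(9.85/2653.0).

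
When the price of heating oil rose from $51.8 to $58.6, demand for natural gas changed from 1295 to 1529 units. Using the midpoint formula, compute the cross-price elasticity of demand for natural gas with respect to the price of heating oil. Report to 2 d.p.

1.35

ΔQ_x = 1529 − 1295 = 234; ΔP_y = 58.6 − 51.8 = 6.8.
Midpoints: P̄_y = 55.20, Q̄_x = 1412.0.
ε_xy = (ΔQ_x/ΔP_y)(P̄_y/Q̄_x) = (234/6.8)(55.20/1412.0).
ε_xy > 0, so the goods are substitutes.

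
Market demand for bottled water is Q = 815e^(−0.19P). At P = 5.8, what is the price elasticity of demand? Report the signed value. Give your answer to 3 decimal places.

-1.102

At P = 5.8, Q = 270.748.
dQ/dP = −0.19·815e^(−0.19P) = −0.19Q = -51.442.
ε = (dQ/dP)(P/Q) = (-51.442)(5.8/270.748).
|ε| > 1, so demand is elastic at this price.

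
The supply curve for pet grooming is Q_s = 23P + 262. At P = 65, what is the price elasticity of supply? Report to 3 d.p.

0.851

At P = 65, Q_s = 1757.
dQ_s/dP = 23.
ε_s = (dQ_s/dP)(P/Q_s) = (23)(65/1757).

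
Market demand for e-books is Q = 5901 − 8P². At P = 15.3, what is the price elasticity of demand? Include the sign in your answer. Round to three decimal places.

-0.930

At P = 15.3, Q = 4028.280.
dQ/dP = −16P = -244.800.
ε = (dQ/dP)(P/Q) = (-244.800)(15.3/4028.280).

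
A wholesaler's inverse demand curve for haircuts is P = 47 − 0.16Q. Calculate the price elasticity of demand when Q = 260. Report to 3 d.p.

At Q = 260, P = 47 − 0.16(260) = 5.40.
dP/dQ = −0.16, so dQ/dP = 1/(−0.16) = -6.250.
ε = (dQ/dP)(P/Q) = (-6.250)(5.40/260).

-0.130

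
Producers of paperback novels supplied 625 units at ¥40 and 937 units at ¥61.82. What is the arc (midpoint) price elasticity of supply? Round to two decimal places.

ΔQ = 937 − 625 = 312; ΔP = 61.82 − 40 = 21.82.
Midpoints: P̄ = 50.91, Q̄ = 781.0.
ε_s = (ΔQ/ΔP)(P̄/Q̄) = (312/21.82)(50.91/781.0).

0.93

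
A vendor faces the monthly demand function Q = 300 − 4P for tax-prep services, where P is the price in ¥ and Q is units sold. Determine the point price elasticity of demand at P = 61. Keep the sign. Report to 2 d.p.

-4.36

At P = 61, Q = 56.
dQ/dP = −4.
ε = (dQ/dP)(P/Q) = (-4)(61/56).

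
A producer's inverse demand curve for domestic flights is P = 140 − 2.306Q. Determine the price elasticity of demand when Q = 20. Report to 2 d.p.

-2.04

At Q = 20, P = 140 − 2.306(20) = 93.88.
dP/dQ = −2.306, so dQ/dP = 1/(−2.306) = -0.434.
ε = (dQ/dP)(P/Q) = (-0.434)(93.88/20).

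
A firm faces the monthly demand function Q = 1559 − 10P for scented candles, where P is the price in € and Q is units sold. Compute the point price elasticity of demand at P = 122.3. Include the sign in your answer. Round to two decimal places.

At P = 122.3, Q = 336.
dQ/dP = −10.
ε = (dQ/dP)(P/Q) = (-10)(122.3/336).

-3.64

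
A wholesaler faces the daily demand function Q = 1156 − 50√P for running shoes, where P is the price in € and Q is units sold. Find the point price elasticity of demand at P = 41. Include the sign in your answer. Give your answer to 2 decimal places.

-0.19

At P = 41, Q = 835.844.
dQ/dP = −50/(2√P) = -3.904.
ε = (dQ/dP)(P/Q) = (-3.904)(41/835.844).
|ε| < 1, so demand is inelastic at this price.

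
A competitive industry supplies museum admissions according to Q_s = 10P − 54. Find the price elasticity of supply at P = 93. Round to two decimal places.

1.06

At P = 93, Q_s = 876.
dQ_s/dP = 10.
ε_s = (dQ_s/dP)(P/Q_s) = (10)(93/876).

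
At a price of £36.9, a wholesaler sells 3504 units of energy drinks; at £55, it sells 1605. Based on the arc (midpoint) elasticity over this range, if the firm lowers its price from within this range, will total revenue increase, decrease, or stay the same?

increase

Arc ε = (-1899/18.1)(45.95/2554.5) ≈ -1.887.
|ε| = 1.89 > 1, so demand is elastic. A price cut therefore raises total revenue.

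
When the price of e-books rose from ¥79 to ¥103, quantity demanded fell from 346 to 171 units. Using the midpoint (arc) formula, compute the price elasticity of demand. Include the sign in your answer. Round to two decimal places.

-2.57

ΔQ = 171 − 346 = -175; ΔP = 103 − 79 = 24.
Midpoints: P̄ = 91.00, Q̄ = 258.5.
ε = (ΔQ/ΔP)(P̄/Q̄) = (-175/24)(91.00/258.5).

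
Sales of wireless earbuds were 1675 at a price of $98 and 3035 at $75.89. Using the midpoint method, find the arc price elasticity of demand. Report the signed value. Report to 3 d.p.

-2.271

ΔQ = 3035 − 1675 = 1360; ΔP = 75.89 − 98 = -22.11.
Midpoints: P̄ = 86.94, Q̄ = 2355.0.
ε = (ΔQ/ΔP)(P̄/Q̄) = (1360/-22.11)(86.94/2355.0).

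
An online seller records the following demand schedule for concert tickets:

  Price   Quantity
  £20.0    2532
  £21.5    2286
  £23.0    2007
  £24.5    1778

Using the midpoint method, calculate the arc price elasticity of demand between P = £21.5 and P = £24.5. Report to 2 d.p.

-1.92

At P = 21.5, Q = 2286; at P = 24.5, Q = 1778.
ΔQ = -508, ΔP = 3.0. Midpoints: P̄ = 23.00, Q̄ = 2032.0.
ε = (ΔQ/ΔP)(P̄/Q̄) = (-508/3.0)(23.00/2032.0).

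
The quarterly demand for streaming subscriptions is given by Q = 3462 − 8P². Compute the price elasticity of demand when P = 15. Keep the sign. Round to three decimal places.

At P = 15, Q = 1662.
dQ/dP = −16P = -240.
ε = (dQ/dP)(P/Q) = (-240)(15/1662).

-2.166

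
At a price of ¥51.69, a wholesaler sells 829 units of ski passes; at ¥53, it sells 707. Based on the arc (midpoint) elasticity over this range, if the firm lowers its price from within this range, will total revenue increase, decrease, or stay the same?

increase

Arc ε = (-122/1.31)(52.34/768.0) ≈ -6.347.
|ε| = 6.35 > 1, so demand is elastic. A price cut therefore raises total revenue.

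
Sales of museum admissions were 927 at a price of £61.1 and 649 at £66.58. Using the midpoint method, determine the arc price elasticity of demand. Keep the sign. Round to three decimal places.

ΔQ = 649 − 927 = -278; ΔP = 66.58 − 61.1 = 5.48.
Midpoints: P̄ = 63.84, Q̄ = 788.0.
ε = (ΔQ/ΔP)(P̄/Q̄) = (-278/5.48)(63.84/788.0).

-4.110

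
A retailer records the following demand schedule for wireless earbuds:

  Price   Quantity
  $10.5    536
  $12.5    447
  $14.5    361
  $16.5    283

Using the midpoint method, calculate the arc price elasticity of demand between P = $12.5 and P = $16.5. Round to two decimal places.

At P = 12.5, Q = 447; at P = 16.5, Q = 283.
ΔQ = -164, ΔP = 4.0. Midpoints: P̄ = 14.50, Q̄ = 365.0.
ε = (ΔQ/ΔP)(P̄/Q̄) = (-164/4.0)(14.50/365.0).

-1.63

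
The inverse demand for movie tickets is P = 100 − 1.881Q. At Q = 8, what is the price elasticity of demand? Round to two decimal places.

-5.65

At Q = 8, P = 100 − 1.881(8) = 84.95.
dP/dQ = −1.881, so dQ/dP = 1/(−1.881) = -0.532.
ε = (dQ/dP)(P/Q) = (-0.532)(84.95/8).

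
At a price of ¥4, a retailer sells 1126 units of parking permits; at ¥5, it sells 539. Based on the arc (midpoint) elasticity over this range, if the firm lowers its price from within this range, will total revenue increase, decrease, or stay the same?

increase

Arc ε = (-587/1)(4.50/832.5) ≈ -3.173.
|ε| = 3.17 > 1, so demand is elastic. A price cut therefore raises total revenue.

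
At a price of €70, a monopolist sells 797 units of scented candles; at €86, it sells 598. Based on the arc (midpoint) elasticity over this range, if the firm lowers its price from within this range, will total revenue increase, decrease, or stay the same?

increase

Arc ε = (-199/16)(78.00/697.5) ≈ -1.391.
|ε| = 1.39 > 1, so demand is elastic. A price cut therefore raises total revenue.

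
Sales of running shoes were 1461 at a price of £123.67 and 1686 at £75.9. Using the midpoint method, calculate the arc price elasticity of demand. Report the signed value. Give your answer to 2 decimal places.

ΔQ = 1686 − 1461 = 225; ΔP = 75.9 − 123.67 = -47.77.
Midpoints: P̄ = 99.78, Q̄ = 1573.5.
ε = (ΔQ/ΔP)(P̄/Q̄) = (225/-47.77)(99.78/1573.5).

-0.30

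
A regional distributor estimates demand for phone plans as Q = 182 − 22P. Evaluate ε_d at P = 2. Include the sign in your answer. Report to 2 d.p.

At P = 2, Q = 138.
dQ/dP = −22.
ε = (dQ/dP)(P/Q) = (-22)(2/138).
|ε| < 1, so demand is inelastic at this price.

-0.32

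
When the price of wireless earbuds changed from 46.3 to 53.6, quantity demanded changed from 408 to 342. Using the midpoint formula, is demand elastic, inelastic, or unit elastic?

elastic

Arc ε ≈ -1.204.
|ε| = 1.20 > 1.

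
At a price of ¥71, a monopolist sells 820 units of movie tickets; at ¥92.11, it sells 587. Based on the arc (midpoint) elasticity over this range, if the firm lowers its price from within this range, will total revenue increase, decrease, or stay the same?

Arc ε = (-233/21.11)(81.56/703.5) ≈ -1.280.
|ε| = 1.28 > 1, so demand is elastic. A price cut therefore raises total revenue.

increase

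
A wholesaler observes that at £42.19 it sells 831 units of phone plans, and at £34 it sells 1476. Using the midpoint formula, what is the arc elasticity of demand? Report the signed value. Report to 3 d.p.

ΔQ = 1476 − 831 = 645; ΔP = 34 − 42.19 = -8.19.
Midpoints: P̄ = 38.09, Q̄ = 1153.5.
ε = (ΔQ/ΔP)(P̄/Q̄) = (645/-8.19)(38.09/1153.5).

-2.601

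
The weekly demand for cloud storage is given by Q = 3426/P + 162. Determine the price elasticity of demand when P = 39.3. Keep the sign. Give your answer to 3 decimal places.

-0.350

At P = 39.3, Q = 249.176.
dQ/dP = −3426/P² = -2.218.
ε = (dQ/dP)(P/Q) = (-2.218)(39.3/249.176).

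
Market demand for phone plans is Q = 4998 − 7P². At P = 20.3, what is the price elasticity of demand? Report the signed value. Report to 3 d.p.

At P = 20.3, Q = 2113.370.
dQ/dP = −14P = -284.200.
ε = (dQ/dP)(P/Q) = (-284.200)(20.3/2113.370).

-2.730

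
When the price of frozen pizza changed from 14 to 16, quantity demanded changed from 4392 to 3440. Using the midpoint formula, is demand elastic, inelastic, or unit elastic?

Arc ε ≈ -1.823.
|ε| = 1.82 > 1.

elastic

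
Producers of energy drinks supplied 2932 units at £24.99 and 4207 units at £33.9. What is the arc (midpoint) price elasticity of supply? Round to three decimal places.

ΔQ = 4207 − 2932 = 1275; ΔP = 33.9 − 24.99 = 8.91.
Midpoints: P̄ = 29.45, Q̄ = 3569.5.
ε_s = (ΔQ/ΔP)(P̄/Q̄) = (1275/8.91)(29.45/3569.5).

1.180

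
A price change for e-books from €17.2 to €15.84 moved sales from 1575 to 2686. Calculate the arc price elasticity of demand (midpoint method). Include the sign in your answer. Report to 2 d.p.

-6.33

ΔQ = 2686 − 1575 = 1111; ΔP = 15.84 − 17.2 = -1.36.
Midpoints: P̄ = 16.52, Q̄ = 2130.5.
ε = (ΔQ/ΔP)(P̄/Q̄) = (1111/-1.36)(16.52/2130.5).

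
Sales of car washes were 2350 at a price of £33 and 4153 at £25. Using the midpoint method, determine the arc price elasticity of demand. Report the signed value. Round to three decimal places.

-2.010

ΔQ = 4153 − 2350 = 1803; ΔP = 25 − 33 = -8.
Midpoints: P̄ = 29.00, Q̄ = 3251.5.
ε = (ΔQ/ΔP)(P̄/Q̄) = (1803/-8)(29.00/3251.5).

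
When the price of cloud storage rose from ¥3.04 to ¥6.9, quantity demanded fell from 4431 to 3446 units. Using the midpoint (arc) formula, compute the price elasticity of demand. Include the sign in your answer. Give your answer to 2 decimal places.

ΔQ = 3446 − 4431 = -985; ΔP = 6.9 − 3.04 = 3.86.
Midpoints: P̄ = 4.97, Q̄ = 3938.5.
ε = (ΔQ/ΔP)(P̄/Q̄) = (-985/3.86)(4.97/3938.5).

-0.32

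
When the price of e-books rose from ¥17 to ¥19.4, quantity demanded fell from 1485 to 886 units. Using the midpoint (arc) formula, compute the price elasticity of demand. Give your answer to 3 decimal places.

ΔQ = 886 − 1485 = -599; ΔP = 19.4 − 17 = 2.4.
Midpoints: P̄ = 18.20, Q̄ = 1185.5.
ε = (ΔQ/ΔP)(P̄/Q̄) = (-599/2.4)(18.20/1185.5).

-3.832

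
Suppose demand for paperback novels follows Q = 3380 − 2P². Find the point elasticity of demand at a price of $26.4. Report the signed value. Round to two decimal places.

-1.40

At P = 26.4, Q = 1986.080.
dQ/dP = −4P = -105.600.
ε = (dQ/dP)(P/Q) = (-105.600)(26.4/1986.080).
|ε| > 1, so demand is elastic at this price.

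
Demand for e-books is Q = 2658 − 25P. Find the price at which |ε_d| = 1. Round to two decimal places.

For linear demand Q = a − bP, ε = −bP/(a − bP). |ε| = 1 when bP = a − bP, i.e. P = a/(2b).
P = 2658/(2·25) = 2658/50 = 53.1600.

53.16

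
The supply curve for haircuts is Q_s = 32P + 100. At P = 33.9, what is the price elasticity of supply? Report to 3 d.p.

At P = 33.9, Q_s = 1184.80.
dQ_s/dP = 32.
ε_s = (dQ_s/dP)(P/Q_s) = (32)(33.9/1184.80).

0.916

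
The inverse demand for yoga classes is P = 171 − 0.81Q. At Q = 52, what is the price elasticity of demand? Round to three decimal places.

-3.060

At Q = 52, P = 171 − 0.81(52) = 128.88.
dP/dQ = −0.81, so dQ/dP = 1/(−0.81) = -1.235.
ε = (dQ/dP)(P/Q) = (-1.235)(128.88/52).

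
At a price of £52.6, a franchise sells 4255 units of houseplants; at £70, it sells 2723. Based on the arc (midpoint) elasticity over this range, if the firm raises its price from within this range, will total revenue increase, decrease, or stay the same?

Arc ε = (-1532/17.4)(61.30/3489.0) ≈ -1.547.
|ε| = 1.55 > 1, so demand is elastic. A price rise therefore reduces total revenue.

decrease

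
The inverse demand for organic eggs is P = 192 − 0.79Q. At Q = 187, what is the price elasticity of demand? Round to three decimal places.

At Q = 187, P = 192 − 0.79(187) = 44.27.
dP/dQ = −0.79, so dQ/dP = 1/(−0.79) = -1.266.
ε = (dQ/dP)(P/Q) = (-1.266)(44.27/187).

-0.300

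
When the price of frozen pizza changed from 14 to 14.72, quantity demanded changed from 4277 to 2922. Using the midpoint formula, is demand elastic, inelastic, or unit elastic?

elastic

Arc ε ≈ -7.508.
|ε| = 7.51 > 1.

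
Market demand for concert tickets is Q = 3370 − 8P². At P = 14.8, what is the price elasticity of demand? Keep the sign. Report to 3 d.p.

-2.166

At P = 14.8, Q = 1617.680.
dQ/dP = −16P = -236.800.
ε = (dQ/dP)(P/Q) = (-236.800)(14.8/1617.680).
|ε| > 1, so demand is elastic at this price.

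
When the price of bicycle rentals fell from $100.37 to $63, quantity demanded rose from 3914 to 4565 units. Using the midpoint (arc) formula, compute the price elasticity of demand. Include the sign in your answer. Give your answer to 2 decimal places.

-0.34

ΔQ = 4565 − 3914 = 651; ΔP = 63 − 100.37 = -37.37.
Midpoints: P̄ = 81.69, Q̄ = 4239.5.
ε = (ΔQ/ΔP)(P̄/Q̄) = (651/-37.37)(81.69/4239.5).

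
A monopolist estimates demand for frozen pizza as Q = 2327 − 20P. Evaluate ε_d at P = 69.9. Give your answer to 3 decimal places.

-1.505

At P = 69.9, Q = 929.
dQ/dP = −20.
ε = (dQ/dP)(P/Q) = (-20)(69.9/929).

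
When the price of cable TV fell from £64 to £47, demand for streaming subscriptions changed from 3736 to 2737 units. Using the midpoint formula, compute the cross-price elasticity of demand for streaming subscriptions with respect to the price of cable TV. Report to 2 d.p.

ΔQ_x = 2737 − 3736 = -999; ΔP_y = 47 − 64 = -17.
Midpoints: P̄_y = 55.50, Q̄_x = 3236.5.
ε_xy = (ΔQ_x/ΔP_y)(P̄_y/Q̄_x) = (-999/-17)(55.50/3236.5).

1.01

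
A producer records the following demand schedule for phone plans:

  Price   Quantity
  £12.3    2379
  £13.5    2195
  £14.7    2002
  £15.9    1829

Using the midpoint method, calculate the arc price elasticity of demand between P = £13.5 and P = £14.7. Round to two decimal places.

At P = 13.5, Q = 2195; at P = 14.7, Q = 2002.
ΔQ = -193, ΔP = 1.2. Midpoints: P̄ = 14.10, Q̄ = 2098.5.
ε = (ΔQ/ΔP)(P̄/Q̄) = (-193/1.2)(14.10/2098.5).

-1.08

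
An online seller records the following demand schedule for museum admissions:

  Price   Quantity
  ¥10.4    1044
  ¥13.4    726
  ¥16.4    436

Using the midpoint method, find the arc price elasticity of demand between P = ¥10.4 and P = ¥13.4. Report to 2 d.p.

At P = 10.4, Q = 1044; at P = 13.4, Q = 726.
ΔQ = -318, ΔP = 3.0. Midpoints: P̄ = 11.90, Q̄ = 885.0.
ε = (ΔQ/ΔP)(P̄/Q̄) = (-318/3.0)(11.90/885.0).

-1.43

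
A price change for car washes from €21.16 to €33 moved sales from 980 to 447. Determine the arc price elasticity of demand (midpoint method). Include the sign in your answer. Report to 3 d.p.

ΔQ = 447 − 980 = -533; ΔP = 33 − 21.16 = 11.84.
Midpoints: P̄ = 27.08, Q̄ = 713.5.
ε = (ΔQ/ΔP)(P̄/Q̄) = (-533/11.84)(27.08/713.5).

-1.709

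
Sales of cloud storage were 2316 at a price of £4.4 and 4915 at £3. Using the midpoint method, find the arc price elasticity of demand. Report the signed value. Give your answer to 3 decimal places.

-1.900

ΔQ = 4915 − 2316 = 2599; ΔP = 3 − 4.4 = -1.4.
Midpoints: P̄ = 3.70, Q̄ = 3615.5.
ε = (ΔQ/ΔP)(P̄/Q̄) = (2599/-1.4)(3.70/3615.5).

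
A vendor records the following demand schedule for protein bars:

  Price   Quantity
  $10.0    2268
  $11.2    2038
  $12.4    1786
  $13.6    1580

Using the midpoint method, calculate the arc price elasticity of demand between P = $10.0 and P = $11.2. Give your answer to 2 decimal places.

At P = 10.0, Q = 2268; at P = 11.2, Q = 2038.
ΔQ = -230, ΔP = 1.2. Midpoints: P̄ = 10.60, Q̄ = 2153.0.
ε = (ΔQ/ΔP)(P̄/Q̄) = (-230/1.2)(10.60/2153.0).

-0.94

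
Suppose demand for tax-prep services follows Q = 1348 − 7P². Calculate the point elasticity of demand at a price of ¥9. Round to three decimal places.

At P = 9, Q = 781.
dQ/dP = −14P = -126.
ε = (dQ/dP)(P/Q) = (-126)(9/781).
|ε| > 1, so demand is elastic at this price.

-1.452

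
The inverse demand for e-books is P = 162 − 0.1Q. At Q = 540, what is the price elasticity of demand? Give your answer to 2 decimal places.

At Q = 540, P = 162 − 0.1(540) = 108.00.
dP/dQ = −0.1, so dQ/dP = 1/(−0.1) = -10.000.
ε = (dQ/dP)(P/Q) = (-10.000)(108.00/540).

-2.00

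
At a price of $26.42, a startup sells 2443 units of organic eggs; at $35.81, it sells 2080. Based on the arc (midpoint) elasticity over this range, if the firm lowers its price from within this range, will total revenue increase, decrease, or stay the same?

decrease

Arc ε = (-363/9.39)(31.12/2261.5) ≈ -0.532.
|ε| = 0.53 < 1, so demand is inelastic. A price cut therefore reduces total revenue.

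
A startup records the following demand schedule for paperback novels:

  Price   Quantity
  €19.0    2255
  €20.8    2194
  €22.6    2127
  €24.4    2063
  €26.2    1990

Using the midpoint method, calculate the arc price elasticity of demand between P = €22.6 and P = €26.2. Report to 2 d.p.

-0.45

At P = 22.6, Q = 2127; at P = 26.2, Q = 1990.
ΔQ = -137, ΔP = 3.6. Midpoints: P̄ = 24.40, Q̄ = 2058.5.
ε = (ΔQ/ΔP)(P̄/Q̄) = (-137/3.6)(24.40/2058.5).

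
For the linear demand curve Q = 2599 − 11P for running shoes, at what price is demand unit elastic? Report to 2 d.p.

118.14

For linear demand Q = a − bP, ε = −bP/(a − bP). |ε| = 1 when bP = a − bP, i.e. P = a/(2b).
P = 2599/(2·11) = 2599/22 = 118.1364.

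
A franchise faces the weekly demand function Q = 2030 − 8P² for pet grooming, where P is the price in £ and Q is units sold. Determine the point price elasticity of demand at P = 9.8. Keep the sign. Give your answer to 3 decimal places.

At P = 9.8, Q = 1261.680.
dQ/dP = −16P = -156.800.
ε = (dQ/dP)(P/Q) = (-156.800)(9.8/1261.680).

-1.218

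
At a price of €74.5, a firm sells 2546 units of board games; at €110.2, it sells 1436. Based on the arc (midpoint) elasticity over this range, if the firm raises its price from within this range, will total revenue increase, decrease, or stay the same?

decrease

Arc ε = (-1110/35.7)(92.35/1991.0) ≈ -1.442.
|ε| = 1.44 > 1, so demand is elastic. A price rise therefore reduces total revenue.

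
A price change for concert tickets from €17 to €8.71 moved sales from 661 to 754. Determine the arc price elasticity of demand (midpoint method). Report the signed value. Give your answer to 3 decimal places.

ΔQ = 754 − 661 = 93; ΔP = 8.71 − 17 = -8.29.
Midpoints: P̄ = 12.86, Q̄ = 707.5.
ε = (ΔQ/ΔP)(P̄/Q̄) = (93/-8.29)(12.86/707.5).

-0.204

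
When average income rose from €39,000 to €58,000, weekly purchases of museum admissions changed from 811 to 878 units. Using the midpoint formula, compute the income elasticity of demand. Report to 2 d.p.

ΔQ = 67, ΔI = 19000. Midpoints: Ī = 48,500, Q̄ = 844.5.
ε_I = (ΔQ/ΔI)(Ī/Q̄) = (67/19000)(48500/844.5).
ε_I > 0, so the good is normal.

0.20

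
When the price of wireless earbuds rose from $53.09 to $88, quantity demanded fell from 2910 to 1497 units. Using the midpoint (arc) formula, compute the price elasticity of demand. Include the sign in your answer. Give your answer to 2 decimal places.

-1.30

ΔQ = 1497 − 2910 = -1413; ΔP = 88 − 53.09 = 34.91.
Midpoints: P̄ = 70.55, Q̄ = 2203.5.
ε = (ΔQ/ΔP)(P̄/Q̄) = (-1413/34.91)(70.55/2203.5).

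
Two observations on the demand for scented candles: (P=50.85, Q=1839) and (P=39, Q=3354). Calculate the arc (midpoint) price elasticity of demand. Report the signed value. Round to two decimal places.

ΔQ = 3354 − 1839 = 1515; ΔP = 39 − 50.85 = -11.85.
Midpoints: P̄ = 44.92, Q̄ = 2596.5.
ε = (ΔQ/ΔP)(P̄/Q̄) = (1515/-11.85)(44.92/2596.5).

-2.21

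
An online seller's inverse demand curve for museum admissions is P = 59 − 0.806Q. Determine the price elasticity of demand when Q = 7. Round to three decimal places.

-9.457

At Q = 7, P = 59 − 0.806(7) = 53.36.
dP/dQ = −0.806, so dQ/dP = 1/(−0.806) = -1.241.
ε = (dQ/dP)(P/Q) = (-1.241)(53.36/7).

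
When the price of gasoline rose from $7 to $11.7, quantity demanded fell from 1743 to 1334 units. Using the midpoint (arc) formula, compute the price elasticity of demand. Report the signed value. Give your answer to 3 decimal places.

-0.529

ΔQ = 1334 − 1743 = -409; ΔP = 11.7 − 7 = 4.7.
Midpoints: P̄ = 9.35, Q̄ = 1538.5.
ε = (ΔQ/ΔP)(P̄/Q̄) = (-409/4.7)(9.35/1538.5).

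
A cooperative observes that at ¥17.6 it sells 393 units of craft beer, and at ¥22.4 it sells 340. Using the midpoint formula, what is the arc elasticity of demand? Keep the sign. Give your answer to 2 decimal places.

ΔQ = 340 − 393 = -53; ΔP = 22.4 − 17.6 = 4.8.
Midpoints: P̄ = 20.00, Q̄ = 366.5.
ε = (ΔQ/ΔP)(P̄/Q̄) = (-53/4.8)(20.00/366.5).

-0.60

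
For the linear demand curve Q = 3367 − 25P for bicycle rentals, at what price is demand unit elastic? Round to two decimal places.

For linear demand Q = a − bP, ε = −bP/(a − bP). |ε| = 1 when bP = a − bP, i.e. P = a/(2b).
P = 3367/(2·25) = 3367/50 = 67.3400.

67.34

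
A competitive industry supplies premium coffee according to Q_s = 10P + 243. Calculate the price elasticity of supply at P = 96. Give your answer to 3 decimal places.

At P = 96, Q_s = 1203.
dQ_s/dP = 10.
ε_s = (dQ_s/dP)(P/Q_s) = (10)(96/1203).

0.798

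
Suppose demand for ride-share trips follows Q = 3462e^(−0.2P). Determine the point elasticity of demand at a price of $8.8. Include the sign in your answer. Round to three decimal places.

At P = 8.8, Q = 595.619.
dQ/dP = −0.2·3462e^(−0.2P) = −0.2Q = -119.124.
ε = (dQ/dP)(P/Q) = (-119.124)(8.8/595.619).

-1.760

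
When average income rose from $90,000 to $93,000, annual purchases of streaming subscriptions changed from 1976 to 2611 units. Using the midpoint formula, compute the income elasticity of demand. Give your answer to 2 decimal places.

8.44

ΔQ = 635, ΔI = 3000. Midpoints: Ī = 91,500, Q̄ = 2293.5.
ε_I = (ΔQ/ΔI)(Ī/Q̄) = (635/3000)(91500/2293.5).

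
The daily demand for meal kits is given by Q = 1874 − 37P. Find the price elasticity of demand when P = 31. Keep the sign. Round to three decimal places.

At P = 31, Q = 727.
dQ/dP = −37.
ε = (dQ/dP)(P/Q) = (-37)(31/727).

-1.578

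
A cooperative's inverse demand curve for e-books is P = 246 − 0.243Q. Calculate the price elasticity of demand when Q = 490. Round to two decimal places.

At Q = 490, P = 246 − 0.243(490) = 126.93.
dP/dQ = −0.243, so dQ/dP = 1/(−0.243) = -4.115.
ε = (dQ/dP)(P/Q) = (-4.115)(126.93/490).

-1.07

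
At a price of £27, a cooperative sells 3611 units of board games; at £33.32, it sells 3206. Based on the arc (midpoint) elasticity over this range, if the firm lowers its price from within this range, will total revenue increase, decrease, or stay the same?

Arc ε = (-405/6.32)(30.16/3408.5) ≈ -0.567.
|ε| = 0.57 < 1, so demand is inelastic. A price cut therefore reduces total revenue.

decrease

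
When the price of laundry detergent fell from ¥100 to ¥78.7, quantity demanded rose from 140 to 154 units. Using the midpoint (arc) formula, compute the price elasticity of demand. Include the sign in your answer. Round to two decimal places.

-0.40

ΔQ = 154 − 140 = 14; ΔP = 78.7 − 100 = -21.3.
Midpoints: P̄ = 89.35, Q̄ = 147.0.
ε = (ΔQ/ΔP)(P̄/Q̄) = (14/-21.3)(89.35/147.0).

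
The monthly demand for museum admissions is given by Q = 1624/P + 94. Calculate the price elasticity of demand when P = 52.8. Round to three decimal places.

At P = 52.8, Q = 124.758.
dQ/dP = −1624/P² = -0.583.
ε = (dQ/dP)(P/Q) = (-0.583)(52.8/124.758).
|ε| < 1, so demand is inelastic at this price.

-0.247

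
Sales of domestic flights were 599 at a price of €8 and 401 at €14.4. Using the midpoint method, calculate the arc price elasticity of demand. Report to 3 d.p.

-0.693

ΔQ = 401 − 599 = -198; ΔP = 14.4 − 8 = 6.4.
Midpoints: P̄ = 11.20, Q̄ = 500.0.
ε = (ΔQ/ΔP)(P̄/Q̄) = (-198/6.4)(11.20/500.0).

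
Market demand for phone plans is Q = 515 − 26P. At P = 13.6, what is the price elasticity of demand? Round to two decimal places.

At P = 13.6, Q = 161.400.
dQ/dP = −26.
ε = (dQ/dP)(P/Q) = (-26)(13.6/161.400).

-2.19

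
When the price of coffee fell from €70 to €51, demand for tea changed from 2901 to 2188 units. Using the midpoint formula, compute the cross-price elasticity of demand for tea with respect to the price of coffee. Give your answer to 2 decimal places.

ΔQ_x = 2188 − 2901 = -713; ΔP_y = 51 − 70 = -19.
Midpoints: P̄_y = 60.50, Q̄_x = 2544.5.
ε_xy = (ΔQ_x/ΔP_y)(P̄_y/Q̄_x) = (-713/-19)(60.50/2544.5).

0.89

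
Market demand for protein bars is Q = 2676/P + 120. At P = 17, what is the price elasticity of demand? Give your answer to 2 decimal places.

-0.57

At P = 17, Q = 277.412.
dQ/dP = −2676/P² = -9.260.
ε = (dQ/dP)(P/Q) = (-9.260)(17/277.412).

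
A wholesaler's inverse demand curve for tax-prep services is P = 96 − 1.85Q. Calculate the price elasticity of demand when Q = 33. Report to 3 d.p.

-0.572

At Q = 33, P = 96 − 1.85(33) = 34.95.
dP/dQ = −1.85, so dQ/dP = 1/(−1.85) = -0.541.
ε = (dQ/dP)(P/Q) = (-0.541)(34.95/33).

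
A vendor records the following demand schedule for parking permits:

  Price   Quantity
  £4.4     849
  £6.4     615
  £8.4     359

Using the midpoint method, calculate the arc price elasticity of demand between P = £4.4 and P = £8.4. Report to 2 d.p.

-1.30

At P = 4.4, Q = 849; at P = 8.4, Q = 359.
ΔQ = -490, ΔP = 4.0. Midpoints: P̄ = 6.40, Q̄ = 604.0.
ε = (ΔQ/ΔP)(P̄/Q̄) = (-490/4.0)(6.40/604.0).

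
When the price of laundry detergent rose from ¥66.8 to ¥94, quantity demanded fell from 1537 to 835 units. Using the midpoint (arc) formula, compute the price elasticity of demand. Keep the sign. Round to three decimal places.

ΔQ = 835 − 1537 = -702; ΔP = 94 − 66.8 = 27.2.
Midpoints: P̄ = 80.40, Q̄ = 1186.0.
ε = (ΔQ/ΔP)(P̄/Q̄) = (-702/27.2)(80.40/1186.0).

-1.750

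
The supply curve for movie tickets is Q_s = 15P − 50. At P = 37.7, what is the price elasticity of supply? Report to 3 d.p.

1.097

At P = 37.7, Q_s = 515.50.
dQ_s/dP = 15.
ε_s = (dQ_s/dP)(P/Q_s) = (15)(37.7/515.50).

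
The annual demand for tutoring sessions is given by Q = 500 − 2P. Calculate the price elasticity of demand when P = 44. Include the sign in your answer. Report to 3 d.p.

-0.214

At P = 44, Q = 412.
dQ/dP = −2.
ε = (dQ/dP)(P/Q) = (-2)(44/412).
|ε| < 1, so demand is inelastic at this price.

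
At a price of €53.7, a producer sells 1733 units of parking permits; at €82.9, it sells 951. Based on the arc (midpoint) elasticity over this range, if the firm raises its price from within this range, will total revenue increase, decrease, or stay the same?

decrease

Arc ε = (-782/29.2)(68.30/1342.0) ≈ -1.363.
|ε| = 1.36 > 1, so demand is elastic. A price rise therefore reduces total revenue.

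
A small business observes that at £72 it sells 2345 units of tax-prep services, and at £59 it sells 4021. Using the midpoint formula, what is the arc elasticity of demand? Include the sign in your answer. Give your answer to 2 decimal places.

-2.65

ΔQ = 4021 − 2345 = 1676; ΔP = 59 − 72 = -13.
Midpoints: P̄ = 65.50, Q̄ = 3183.0.
ε = (ΔQ/ΔP)(P̄/Q̄) = (1676/-13)(65.50/3183.0).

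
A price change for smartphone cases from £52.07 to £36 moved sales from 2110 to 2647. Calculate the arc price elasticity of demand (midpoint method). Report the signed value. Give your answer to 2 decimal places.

ΔQ = 2647 − 2110 = 537; ΔP = 36 − 52.07 = -16.07.
Midpoints: P̄ = 44.03, Q̄ = 2378.5.
ε = (ΔQ/ΔP)(P̄/Q̄) = (537/-16.07)(44.03/2378.5).

-0.62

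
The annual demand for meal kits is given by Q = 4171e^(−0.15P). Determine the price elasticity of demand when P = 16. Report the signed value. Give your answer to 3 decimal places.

At P = 16, Q = 378.385.
dQ/dP = −0.15·4171e^(−0.15P) = −0.15Q = -56.758.
ε = (dQ/dP)(P/Q) = (-56.758)(16/378.385).

-2.400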